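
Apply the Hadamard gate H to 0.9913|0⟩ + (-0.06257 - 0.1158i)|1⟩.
(0.6567 - 0.08188i)|0⟩ + (0.7452 + 0.08188i)|1⟩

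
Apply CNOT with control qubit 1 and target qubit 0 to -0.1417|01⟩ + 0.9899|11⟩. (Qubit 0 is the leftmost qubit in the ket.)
0.9899|01⟩ - 0.1417|11⟩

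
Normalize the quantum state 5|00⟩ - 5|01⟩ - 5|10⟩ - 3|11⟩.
0.5455|00⟩ - 0.5455|01⟩ - 0.5455|10⟩ - 0.3273|11⟩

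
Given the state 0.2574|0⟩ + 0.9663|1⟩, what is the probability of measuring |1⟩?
0.9337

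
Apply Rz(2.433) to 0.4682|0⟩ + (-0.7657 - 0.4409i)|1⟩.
(0.1624 - 0.4391i)|0⟩ + (0.1479 - 0.8711i)|1⟩

Rz(2.433) = [[e^(−iθ/2), 0], [0, e^(iθ/2)]] with e^(±iθ/2) = cos(θ/2) ± i·sin(θ/2); θ = 2.433, cos(θ/2) ≈ 0.34693, sin(θ/2) ≈ 0.937891.
With a = amp(|0⟩) = 0.4682 and b = amp(|1⟩) = (-0.7657 - 0.4409i):
new amp(|0⟩) = (0.34693 - 0.937891i)·a = (0.1624 - 0.4391i)
new amp(|1⟩) = (0.34693 + 0.937891i)·b = (0.1479 - 0.8711i)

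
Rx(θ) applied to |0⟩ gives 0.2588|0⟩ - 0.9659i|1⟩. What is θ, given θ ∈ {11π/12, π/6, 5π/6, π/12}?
5π/6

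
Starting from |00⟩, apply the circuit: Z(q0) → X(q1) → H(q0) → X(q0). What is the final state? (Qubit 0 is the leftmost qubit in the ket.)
1/√2|01⟩ + 1/√2|11⟩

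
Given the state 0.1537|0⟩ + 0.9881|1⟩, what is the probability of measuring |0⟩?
0.02362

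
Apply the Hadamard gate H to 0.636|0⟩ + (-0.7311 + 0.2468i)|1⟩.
(-0.06725 + 0.1745i)|0⟩ + (0.9667 - 0.1745i)|1⟩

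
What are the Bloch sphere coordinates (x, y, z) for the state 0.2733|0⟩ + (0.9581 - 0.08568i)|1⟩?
(0.5237, -0.04683, -0.8506)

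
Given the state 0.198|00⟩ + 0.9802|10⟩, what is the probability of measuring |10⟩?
0.9608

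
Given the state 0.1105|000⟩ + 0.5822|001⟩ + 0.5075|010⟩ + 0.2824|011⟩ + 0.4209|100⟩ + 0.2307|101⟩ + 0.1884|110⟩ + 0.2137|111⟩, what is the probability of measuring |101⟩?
0.05322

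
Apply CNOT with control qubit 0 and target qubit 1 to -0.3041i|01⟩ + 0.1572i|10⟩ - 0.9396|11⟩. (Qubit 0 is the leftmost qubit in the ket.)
-0.3041i|01⟩ - 0.9396|10⟩ + 0.1572i|11⟩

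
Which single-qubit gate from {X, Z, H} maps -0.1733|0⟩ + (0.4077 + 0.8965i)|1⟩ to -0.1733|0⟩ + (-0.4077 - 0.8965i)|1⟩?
Z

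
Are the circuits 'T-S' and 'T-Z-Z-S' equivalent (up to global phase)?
Yes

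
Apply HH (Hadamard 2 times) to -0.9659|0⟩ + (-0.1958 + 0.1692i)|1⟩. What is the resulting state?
-0.9659|0⟩ + (-0.1958 + 0.1692i)|1⟩

H² = I, so an even number of Hadamards cancels: H^2 = I and the state is unchanged.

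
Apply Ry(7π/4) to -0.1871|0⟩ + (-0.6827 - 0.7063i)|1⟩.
(0.4341 + 0.2703i)|0⟩ + (0.5591 + 0.6525i)|1⟩

Ry(7π/4) = [[cos(θ/2), −sin(θ/2)], [sin(θ/2), cos(θ/2)]]; θ = 7π/4, cos(θ/2) ≈ -0.92388, sin(θ/2) ≈ 0.382683.
With a = amp(|0⟩) = -0.1871 and b = amp(|1⟩) = (-0.6827 - 0.7063i):
new amp(|0⟩) = (-0.92388)·a + (-0.382683)·b = (0.4341 + 0.2703i)
new amp(|1⟩) = (0.382683)·a + (-0.92388)·b = (0.5591 + 0.6525i)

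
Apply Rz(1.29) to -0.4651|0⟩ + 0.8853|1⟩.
(-0.3717 + 0.2796i)|0⟩ + (0.7074 + 0.5322i)|1⟩

Rz(1.29) = [[e^(−iθ/2), 0], [0, e^(iθ/2)]] with e^(±iθ/2) = cos(θ/2) ± i·sin(θ/2); θ = 1.29, cos(θ/2) ≈ 0.7991, sin(θ/2) ≈ 0.601198.
With a = amp(|0⟩) = -0.4651 and b = amp(|1⟩) = 0.8853:
new amp(|0⟩) = (0.7991 - 0.601198i)·a = (-0.3717 + 0.2796i)
new amp(|1⟩) = (0.7991 + 0.601198i)·b = (0.7074 + 0.5322i)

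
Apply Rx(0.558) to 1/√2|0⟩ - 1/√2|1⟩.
(0.6798 + 0.1947i)|0⟩ + (-0.6798 - 0.1947i)|1⟩

Rx(0.558) = [[cos(θ/2), −i·sin(θ/2)], [−i·sin(θ/2), cos(θ/2)]]; θ = 0.558, cos(θ/2) ≈ 0.961331, sin(θ/2) ≈ 0.275394.
With a = amp(|0⟩) = 1/√2 and b = amp(|1⟩) = -1/√2:
new amp(|0⟩) = (0.961331)·a + (-0.275394i)·b = (0.6798 + 0.1947i)
new amp(|1⟩) = (-0.275394i)·a + (0.961331)·b = (-0.6798 - 0.1947i)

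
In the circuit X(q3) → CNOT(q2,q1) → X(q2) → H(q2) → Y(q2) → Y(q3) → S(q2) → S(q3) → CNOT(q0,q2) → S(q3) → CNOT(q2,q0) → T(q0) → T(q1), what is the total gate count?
13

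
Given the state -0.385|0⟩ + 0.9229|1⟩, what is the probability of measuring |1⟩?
0.8517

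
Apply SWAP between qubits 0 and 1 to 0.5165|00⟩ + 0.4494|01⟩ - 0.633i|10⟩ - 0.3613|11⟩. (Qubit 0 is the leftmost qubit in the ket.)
0.5165|00⟩ - 0.633i|01⟩ + 0.4494|10⟩ - 0.3613|11⟩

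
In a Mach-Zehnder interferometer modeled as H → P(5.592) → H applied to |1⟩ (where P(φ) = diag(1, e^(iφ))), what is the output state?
(0.1148 + 0.3187i)|0⟩ + (0.8852 - 0.3187i)|1⟩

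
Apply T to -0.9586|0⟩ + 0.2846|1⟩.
-0.9586|0⟩ + (0.2012 + 0.2012i)|1⟩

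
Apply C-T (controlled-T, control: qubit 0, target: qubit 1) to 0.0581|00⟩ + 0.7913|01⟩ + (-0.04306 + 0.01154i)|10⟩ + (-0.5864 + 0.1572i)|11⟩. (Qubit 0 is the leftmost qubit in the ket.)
0.0581|00⟩ + 0.7913|01⟩ + (-0.04306 + 0.01154i)|10⟩ + (-0.5258 - 0.3035i)|11⟩

C-T leaves the control-|0⟩ kets |00⟩, |01⟩ unchanged and applies T to qubit 1 on the control-|1⟩ pair (|10⟩, |11⟩).
T = [[1, 0], [0, (1/√2 + (1/√2)i)]].
With a = amp(|10⟩) = (-0.04306 + 0.01154i) and b = amp(|11⟩) = (-0.5864 + 0.1572i):
new amp(|10⟩) = (1)·a = (-0.04306 + 0.01154i)
new amp(|11⟩) = (1/√2 + (1/√2)i)·b = (-0.5258 - 0.3035i)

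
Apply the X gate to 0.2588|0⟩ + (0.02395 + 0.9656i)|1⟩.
(0.02395 + 0.9656i)|0⟩ + 0.2588|1⟩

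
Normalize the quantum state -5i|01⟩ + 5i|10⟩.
-(1/√2)i|01⟩ + (1/√2)i|10⟩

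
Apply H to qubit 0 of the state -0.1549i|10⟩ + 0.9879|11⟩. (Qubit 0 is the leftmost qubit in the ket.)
-0.1095i|00⟩ + 0.6986|01⟩ + 0.1095i|10⟩ - 0.6986|11⟩

H on qubit 0 mixes each pair of kets that differ only in qubit 0: amplitudes (a, b) of (|…0…⟩, |…1…⟩) become ((a + b)/√2, (a − b)/√2). Kets absent from the input have amplitude 0.
(|00⟩, |10⟩): (a, b) = (0, -0.1549i) → (-0.1095i, 0.1095i)
(|01⟩, |11⟩): (a, b) = (0, 0.9879) → (0.6986, -0.6986)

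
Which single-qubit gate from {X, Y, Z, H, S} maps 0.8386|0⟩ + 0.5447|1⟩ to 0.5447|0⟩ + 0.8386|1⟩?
X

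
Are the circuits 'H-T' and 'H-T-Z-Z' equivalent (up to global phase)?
Yes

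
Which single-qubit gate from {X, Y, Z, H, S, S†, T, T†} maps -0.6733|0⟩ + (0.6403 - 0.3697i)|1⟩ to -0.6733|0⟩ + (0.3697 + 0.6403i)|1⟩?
S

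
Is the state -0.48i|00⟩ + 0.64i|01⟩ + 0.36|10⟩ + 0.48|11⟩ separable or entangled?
Entangled

Writing the state as a|00⟩ + b|01⟩ + c|10⟩ + d|11⟩, it is a product state iff ad − bc = 0.
Here (a, b, c, d) = (-0.48i, 0.64i, 0.36, 0.48): ad − bc = (-0.48i)(0.48) − (0.64i)(0.36) = -0.4608i ≠ 0, so the state is entangled.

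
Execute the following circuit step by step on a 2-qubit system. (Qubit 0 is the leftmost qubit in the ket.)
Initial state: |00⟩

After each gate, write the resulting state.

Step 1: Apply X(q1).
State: |01⟩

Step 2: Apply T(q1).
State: (1/√2 + (1/√2)i)|01⟩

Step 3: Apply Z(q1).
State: (-1/√2 - (1/√2)i)|01⟩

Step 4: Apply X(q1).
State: (-1/√2 - (1/√2)i)|00⟩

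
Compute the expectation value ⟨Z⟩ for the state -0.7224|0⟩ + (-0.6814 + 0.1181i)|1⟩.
0.04361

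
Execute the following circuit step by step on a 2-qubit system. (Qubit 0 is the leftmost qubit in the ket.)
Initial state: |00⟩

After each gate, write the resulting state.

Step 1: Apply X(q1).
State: |01⟩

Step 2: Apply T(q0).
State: |01⟩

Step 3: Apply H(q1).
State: 1/√2|00⟩ - 1/√2|01⟩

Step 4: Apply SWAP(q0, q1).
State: 1/√2|00⟩ - 1/√2|10⟩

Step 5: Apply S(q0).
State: 1/√2|00⟩ - (1/√2)i|10⟩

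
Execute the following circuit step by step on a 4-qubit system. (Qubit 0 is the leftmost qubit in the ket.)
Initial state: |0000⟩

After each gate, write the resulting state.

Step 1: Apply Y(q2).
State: i|0010⟩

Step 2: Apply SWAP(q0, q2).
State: i|1000⟩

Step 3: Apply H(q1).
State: (1/√2)i|1000⟩ + (1/√2)i|1100⟩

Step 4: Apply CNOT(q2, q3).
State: (1/√2)i|1000⟩ + (1/√2)i|1100⟩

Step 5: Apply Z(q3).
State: (1/√2)i|1000⟩ + (1/√2)i|1100⟩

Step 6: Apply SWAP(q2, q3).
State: (1/√2)i|1000⟩ + (1/√2)i|1100⟩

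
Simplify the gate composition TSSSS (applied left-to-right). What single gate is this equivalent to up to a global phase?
T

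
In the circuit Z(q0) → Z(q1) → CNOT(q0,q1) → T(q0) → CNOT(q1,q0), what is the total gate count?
5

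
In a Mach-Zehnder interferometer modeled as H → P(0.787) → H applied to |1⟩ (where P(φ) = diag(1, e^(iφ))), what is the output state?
(0.147 - 0.3541i)|0⟩ + (0.853 + 0.3541i)|1⟩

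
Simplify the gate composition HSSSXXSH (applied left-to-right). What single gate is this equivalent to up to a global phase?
I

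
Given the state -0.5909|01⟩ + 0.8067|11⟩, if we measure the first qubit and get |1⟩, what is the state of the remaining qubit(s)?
|1⟩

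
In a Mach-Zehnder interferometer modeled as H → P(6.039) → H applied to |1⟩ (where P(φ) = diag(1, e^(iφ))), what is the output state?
(0.01483 + 0.1209i)|0⟩ + (0.9852 - 0.1209i)|1⟩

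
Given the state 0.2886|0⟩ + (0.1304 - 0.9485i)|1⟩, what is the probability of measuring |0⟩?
0.08329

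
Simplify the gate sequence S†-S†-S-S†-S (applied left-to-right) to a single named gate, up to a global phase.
S†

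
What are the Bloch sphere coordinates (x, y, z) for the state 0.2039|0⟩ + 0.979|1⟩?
(0.3992, 0, -0.9169)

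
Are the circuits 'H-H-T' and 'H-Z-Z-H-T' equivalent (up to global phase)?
Yes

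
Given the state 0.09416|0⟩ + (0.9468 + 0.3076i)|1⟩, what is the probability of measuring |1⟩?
0.991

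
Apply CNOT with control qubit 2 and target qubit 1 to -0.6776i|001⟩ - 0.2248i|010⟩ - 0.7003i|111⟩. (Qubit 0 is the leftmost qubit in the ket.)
-0.2248i|010⟩ - 0.6776i|011⟩ - 0.7003i|101⟩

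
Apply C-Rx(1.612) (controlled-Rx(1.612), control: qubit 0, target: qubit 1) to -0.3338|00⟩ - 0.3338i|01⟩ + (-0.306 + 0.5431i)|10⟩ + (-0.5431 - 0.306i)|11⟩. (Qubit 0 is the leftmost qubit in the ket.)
-0.3338|00⟩ - 0.3338i|01⟩ + (-0.4327 + 0.7679i)|10⟩ + (0.01582 + 0.008915i)|11⟩

C-Rx(1.612) leaves the control-|0⟩ kets |00⟩, |01⟩ unchanged and applies Rx(1.612) to qubit 1 on the control-|1⟩ pair (|10⟩, |11⟩).
Rx(1.612) = [[cos(θ/2), −i·sin(θ/2)], [−i·sin(θ/2), cos(θ/2)]]; θ = 1.612, cos(θ/2) ≈ 0.69239, sin(θ/2) ≈ 0.721523.
With a = amp(|10⟩) = (-0.306 + 0.5431i) and b = amp(|11⟩) = (-0.5431 - 0.306i):
new amp(|10⟩) = (0.69239)·a + (-0.721523i)·b = (-0.4327 + 0.7679i)
new amp(|11⟩) = (-0.721523i)·a + (0.69239)·b = (0.01582 + 0.008915i)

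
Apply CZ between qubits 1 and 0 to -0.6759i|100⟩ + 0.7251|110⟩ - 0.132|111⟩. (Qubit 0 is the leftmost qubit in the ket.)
-0.6759i|100⟩ - 0.7251|110⟩ + 0.132|111⟩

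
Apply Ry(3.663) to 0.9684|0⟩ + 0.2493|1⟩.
-0.4905|0⟩ + 0.8714|1⟩

Ry(3.663) = [[cos(θ/2), −sin(θ/2)], [sin(θ/2), cos(θ/2)]]; θ = 3.663, cos(θ/2) ≈ -0.257761, sin(θ/2) ≈ 0.966209.
With a = amp(|0⟩) = 0.9684 and b = amp(|1⟩) = 0.2493:
new amp(|0⟩) = (-0.257761)·a + (-0.966209)·b = -0.4905
new amp(|1⟩) = (0.966209)·a + (-0.257761)·b = 0.8714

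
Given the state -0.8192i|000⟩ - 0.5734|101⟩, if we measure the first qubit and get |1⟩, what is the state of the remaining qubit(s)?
-|01⟩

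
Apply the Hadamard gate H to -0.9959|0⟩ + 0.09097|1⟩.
-0.6399|0⟩ - 0.7685|1⟩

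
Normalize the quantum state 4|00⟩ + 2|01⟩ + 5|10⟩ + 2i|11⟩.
0.5714|00⟩ + 0.2857|01⟩ + 0.7143|10⟩ + 0.2857i|11⟩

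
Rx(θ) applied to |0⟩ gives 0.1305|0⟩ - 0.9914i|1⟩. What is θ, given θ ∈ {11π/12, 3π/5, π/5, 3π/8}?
11π/12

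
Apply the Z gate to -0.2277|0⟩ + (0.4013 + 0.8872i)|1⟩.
-0.2277|0⟩ + (-0.4013 - 0.8872i)|1⟩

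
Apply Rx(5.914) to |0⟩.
-0.983|0⟩ - 0.1835i|1⟩

Rx(5.914) = [[cos(θ/2), −i·sin(θ/2)], [−i·sin(θ/2), cos(θ/2)]]; θ = 5.914, cos(θ/2) ≈ -0.983011, sin(θ/2) ≈ 0.183546.
With a = amp(|0⟩) = 1 and b = amp(|1⟩) = 0:
new amp(|0⟩) = (-0.983011)·a + (-0.183546i)·b = -0.983
new amp(|1⟩) = (-0.183546i)·a + (-0.983011)·b = -0.1835i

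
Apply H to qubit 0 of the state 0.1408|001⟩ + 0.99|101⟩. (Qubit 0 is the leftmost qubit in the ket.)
0.7996|001⟩ - 0.6005|101⟩

H on qubit 0 mixes each pair of kets that differ only in qubit 0: amplitudes (a, b) of (|…0…⟩, |…1…⟩) become ((a + b)/√2, (a − b)/√2). Kets absent from the input have amplitude 0.
(|001⟩, |101⟩): (a, b) = (0.1408, 0.99) → (0.7996, -0.6005)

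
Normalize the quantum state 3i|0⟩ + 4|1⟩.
0.6i|0⟩ + 0.8|1⟩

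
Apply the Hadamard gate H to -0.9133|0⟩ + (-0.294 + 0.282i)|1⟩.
(-0.8537 + 0.1994i)|0⟩ + (-0.4379 - 0.1994i)|1⟩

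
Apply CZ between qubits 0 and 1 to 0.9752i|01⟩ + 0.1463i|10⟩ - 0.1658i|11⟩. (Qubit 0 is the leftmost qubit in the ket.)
0.9752i|01⟩ + 0.1463i|10⟩ + 0.1658i|11⟩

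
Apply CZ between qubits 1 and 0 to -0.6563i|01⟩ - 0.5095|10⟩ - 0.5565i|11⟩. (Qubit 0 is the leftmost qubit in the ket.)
-0.6563i|01⟩ - 0.5095|10⟩ + 0.5565i|11⟩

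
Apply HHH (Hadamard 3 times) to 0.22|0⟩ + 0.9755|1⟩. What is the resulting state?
0.8453|0⟩ - 0.5342|1⟩

H² = I, so H^3 = H: a single Hadamard. With (a, b) = (0.22, 0.9755), H gives ((a + b)/√2, (a − b)/√2) = (0.8453, -0.5342).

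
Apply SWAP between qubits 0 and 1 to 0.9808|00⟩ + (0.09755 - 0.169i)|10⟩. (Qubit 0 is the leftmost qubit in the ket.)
0.9808|00⟩ + (0.09755 - 0.169i)|01⟩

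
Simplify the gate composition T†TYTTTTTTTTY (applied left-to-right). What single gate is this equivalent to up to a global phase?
I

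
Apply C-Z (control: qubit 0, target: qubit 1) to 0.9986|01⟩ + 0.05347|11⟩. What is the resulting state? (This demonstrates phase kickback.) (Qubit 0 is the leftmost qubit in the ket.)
0.9986|01⟩ - 0.05347|11⟩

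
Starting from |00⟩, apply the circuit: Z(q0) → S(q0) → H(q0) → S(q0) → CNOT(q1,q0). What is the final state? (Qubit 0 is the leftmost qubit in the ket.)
1/√2|00⟩ + (1/√2)i|10⟩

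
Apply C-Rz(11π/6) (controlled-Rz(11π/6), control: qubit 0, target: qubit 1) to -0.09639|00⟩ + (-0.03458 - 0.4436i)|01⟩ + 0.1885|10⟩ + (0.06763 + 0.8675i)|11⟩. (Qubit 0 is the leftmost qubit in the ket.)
-0.09639|00⟩ + (-0.03458 - 0.4436i)|01⟩ + (-0.1821 - 0.04879i)|10⟩ + (-0.2899 - 0.8204i)|11⟩

C-Rz(11π/6) leaves the control-|0⟩ kets |00⟩, |01⟩ unchanged and applies Rz(11π/6) to qubit 1 on the control-|1⟩ pair (|10⟩, |11⟩).
Rz(11π/6) = [[e^(−iθ/2), 0], [0, e^(iθ/2)]] with e^(±iθ/2) = cos(θ/2) ± i·sin(θ/2); θ = 11π/6, cos(θ/2) ≈ -0.965926, sin(θ/2) ≈ 0.258819.
With a = amp(|10⟩) = 0.1885 and b = amp(|11⟩) = (0.06763 + 0.8675i):
new amp(|10⟩) = (-0.965926 - 0.258819i)·a = (-0.1821 - 0.04879i)
new amp(|11⟩) = (-0.965926 + 0.258819i)·b = (-0.2899 - 0.8204i)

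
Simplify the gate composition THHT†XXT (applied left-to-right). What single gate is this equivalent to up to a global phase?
T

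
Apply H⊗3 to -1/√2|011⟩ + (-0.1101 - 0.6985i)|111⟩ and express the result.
(-0.2889 - 0.247i)|000⟩ + (0.2889 + 0.247i)|001⟩ + (0.2889 + 0.247i)|010⟩ + (-0.2889 - 0.247i)|011⟩ + (-0.2111 + 0.247i)|100⟩ + (0.2111 - 0.247i)|101⟩ + (0.2111 - 0.247i)|110⟩ + (-0.2111 + 0.247i)|111⟩

H⊗3 gives amp(|y⟩) = (1/2√2) Σ_x (−1)^(x·y) amp(|x⟩), where x·y is the number of positions in which both x and y have a 1.
|000⟩: (-1/√2 + (-0.1101 - 0.6985i))/(2√2) = (-0.2889 - 0.247i)
|001⟩: (1/√2 - (-0.1101 - 0.6985i))/(2√2) = (0.2889 + 0.247i)
|010⟩: (1/√2 - (-0.1101 - 0.6985i))/(2√2) = (0.2889 + 0.247i)
|011⟩: (-1/√2 + (-0.1101 - 0.6985i))/(2√2) = (-0.2889 - 0.247i)
|100⟩: (-1/√2 - (-0.1101 - 0.6985i))/(2√2) = (-0.2111 + 0.247i)
|101⟩: (1/√2 + (-0.1101 - 0.6985i))/(2√2) = (0.2111 - 0.247i)
|110⟩: (1/√2 + (-0.1101 - 0.6985i))/(2√2) = (0.2111 - 0.247i)
|111⟩: (-1/√2 - (-0.1101 - 0.6985i))/(2√2) = (-0.2111 + 0.247i)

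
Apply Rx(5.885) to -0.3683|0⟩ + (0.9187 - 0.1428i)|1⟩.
(0.3328 - 0.1817i)|0⟩ + (-0.9006 + 0.2128i)|1⟩

Rx(5.885) = [[cos(θ/2), −i·sin(θ/2)], [−i·sin(θ/2), cos(θ/2)]]; θ = 5.885, cos(θ/2) ≈ -0.980246, sin(θ/2) ≈ 0.19778.
With a = amp(|0⟩) = -0.3683 and b = amp(|1⟩) = (0.9187 - 0.1428i):
new amp(|0⟩) = (-0.980246)·a + (-0.19778i)·b = (0.3328 - 0.1817i)
new amp(|1⟩) = (-0.19778i)·a + (-0.980246)·b = (-0.9006 + 0.2128i)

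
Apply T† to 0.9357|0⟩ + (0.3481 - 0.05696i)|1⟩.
0.9357|0⟩ + (0.2059 - 0.2864i)|1⟩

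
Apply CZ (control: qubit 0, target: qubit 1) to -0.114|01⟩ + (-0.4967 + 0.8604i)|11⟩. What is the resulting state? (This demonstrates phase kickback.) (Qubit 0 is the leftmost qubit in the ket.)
-0.114|01⟩ + (0.4967 - 0.8604i)|11⟩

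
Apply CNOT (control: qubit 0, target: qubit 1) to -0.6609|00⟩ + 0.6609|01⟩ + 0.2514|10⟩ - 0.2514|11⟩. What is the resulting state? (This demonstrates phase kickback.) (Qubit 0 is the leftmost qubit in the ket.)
-0.6609|00⟩ + 0.6609|01⟩ - 0.2514|10⟩ + 0.2514|11⟩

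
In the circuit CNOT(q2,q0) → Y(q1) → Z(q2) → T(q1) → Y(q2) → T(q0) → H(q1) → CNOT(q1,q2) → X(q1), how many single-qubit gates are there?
7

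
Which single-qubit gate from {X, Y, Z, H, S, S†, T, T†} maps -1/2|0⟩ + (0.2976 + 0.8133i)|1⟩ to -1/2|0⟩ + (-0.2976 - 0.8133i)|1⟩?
Z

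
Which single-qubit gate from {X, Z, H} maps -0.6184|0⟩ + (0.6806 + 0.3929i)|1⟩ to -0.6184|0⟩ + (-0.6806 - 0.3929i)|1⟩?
Z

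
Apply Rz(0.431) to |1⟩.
(0.9769 + 0.2138i)|1⟩

Rz(0.431) = [[e^(−iθ/2), 0], [0, e^(iθ/2)]] with e^(±iθ/2) = cos(θ/2) ± i·sin(θ/2); θ = 0.431, cos(θ/2) ≈ 0.97687, sin(θ/2) ≈ 0.213836.
With a = amp(|0⟩) = 0 and b = amp(|1⟩) = 1:
new amp(|0⟩) = (0.97687 - 0.213836i)·a = 0
new amp(|1⟩) = (0.97687 + 0.213836i)·b = (0.9769 + 0.2138i)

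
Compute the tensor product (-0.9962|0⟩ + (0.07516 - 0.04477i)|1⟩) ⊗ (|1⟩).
-0.9962|01⟩ + (0.07516 - 0.04477i)|11⟩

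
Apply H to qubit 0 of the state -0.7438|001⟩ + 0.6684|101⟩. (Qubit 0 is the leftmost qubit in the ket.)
-0.05332|001⟩ - 0.9986|101⟩

H on qubit 0 mixes each pair of kets that differ only in qubit 0: amplitudes (a, b) of (|…0…⟩, |…1…⟩) become ((a + b)/√2, (a − b)/√2). Kets absent from the input have amplitude 0.
(|001⟩, |101⟩): (a, b) = (-0.7438, 0.6684) → (-0.05332, -0.9986)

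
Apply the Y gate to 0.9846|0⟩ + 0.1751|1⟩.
-0.1751i|0⟩ + 0.9846i|1⟩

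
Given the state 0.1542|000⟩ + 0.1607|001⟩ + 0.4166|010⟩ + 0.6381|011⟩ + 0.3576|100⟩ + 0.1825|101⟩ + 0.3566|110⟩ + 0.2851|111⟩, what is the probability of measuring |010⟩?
0.1736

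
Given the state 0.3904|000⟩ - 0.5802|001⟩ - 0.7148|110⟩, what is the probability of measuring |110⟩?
0.5109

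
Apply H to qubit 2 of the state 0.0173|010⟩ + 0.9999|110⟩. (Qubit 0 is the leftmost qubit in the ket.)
0.01223|010⟩ + 0.01223|011⟩ + 0.707|110⟩ + 0.707|111⟩

H on qubit 2 mixes each pair of kets that differ only in qubit 2: amplitudes (a, b) of (|…0…⟩, |…1…⟩) become ((a + b)/√2, (a − b)/√2). Kets absent from the input have amplitude 0.
(|010⟩, |011⟩): (a, b) = (0.0173, 0) → (0.01223, 0.01223)
(|110⟩, |111⟩): (a, b) = (0.9999, 0) → (0.707, 0.707)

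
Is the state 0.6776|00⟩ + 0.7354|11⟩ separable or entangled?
Entangled

Writing the state as a|00⟩ + b|01⟩ + c|10⟩ + d|11⟩, it is a product state iff ad − bc = 0.
Here (a, b, c, d) = (0.6776, 0, 0, 0.7354): ad − bc = (0.6776)(0.7354) − (0)(0) = 0.4983 ≠ 0, so the state is entangled.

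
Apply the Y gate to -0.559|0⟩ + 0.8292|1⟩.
-0.8292i|0⟩ - 0.559i|1⟩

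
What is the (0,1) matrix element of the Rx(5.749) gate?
-0.2639i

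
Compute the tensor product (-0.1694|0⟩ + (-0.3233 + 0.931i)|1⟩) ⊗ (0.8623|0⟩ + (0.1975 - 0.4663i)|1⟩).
-0.1461|00⟩ + (-0.03346 + 0.07899i)|01⟩ + (-0.2788 + 0.8028i)|10⟩ + (0.3703 + 0.3346i)|11⟩

amp(|b₁b₂…⟩) = product of the factor amplitudes for bits b₁, b₂, …; only kets whose every factor amplitude is nonzero survive.
|00⟩: (-0.1694)(0.8623) = -0.1461
|01⟩: (-0.1694)(0.1975 - 0.4663i) = (-0.03346 + 0.07899i)
|10⟩: (-0.3233 + 0.931i)(0.8623) = (-0.2788 + 0.8028i)
|11⟩: (-0.3233 + 0.931i)(0.1975 - 0.4663i) = (0.3703 + 0.3346i)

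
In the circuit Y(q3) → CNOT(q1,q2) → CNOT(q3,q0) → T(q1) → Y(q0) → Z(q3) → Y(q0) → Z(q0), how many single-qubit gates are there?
6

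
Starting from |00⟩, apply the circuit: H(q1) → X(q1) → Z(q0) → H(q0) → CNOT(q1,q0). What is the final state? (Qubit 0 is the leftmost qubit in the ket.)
1/2|00⟩ + 1/2|01⟩ + 1/2|10⟩ + 1/2|11⟩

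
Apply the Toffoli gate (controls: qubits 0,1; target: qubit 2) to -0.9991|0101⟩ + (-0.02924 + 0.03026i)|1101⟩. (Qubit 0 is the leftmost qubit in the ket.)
-0.9991|0101⟩ + (-0.02924 + 0.03026i)|1111⟩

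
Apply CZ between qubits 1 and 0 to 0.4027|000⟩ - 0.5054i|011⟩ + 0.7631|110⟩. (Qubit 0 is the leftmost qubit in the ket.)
0.4027|000⟩ - 0.5054i|011⟩ - 0.7631|110⟩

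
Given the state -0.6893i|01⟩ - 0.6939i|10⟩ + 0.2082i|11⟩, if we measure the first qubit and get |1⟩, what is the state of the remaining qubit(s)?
-0.9578i|0⟩ + 0.2874i|1⟩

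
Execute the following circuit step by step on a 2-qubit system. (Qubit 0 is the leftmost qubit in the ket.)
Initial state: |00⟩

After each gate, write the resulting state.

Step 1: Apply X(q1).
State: |01⟩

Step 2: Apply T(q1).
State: (1/√2 + (1/√2)i)|01⟩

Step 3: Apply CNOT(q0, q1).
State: (1/√2 + (1/√2)i)|01⟩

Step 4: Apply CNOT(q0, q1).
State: (1/√2 + (1/√2)i)|01⟩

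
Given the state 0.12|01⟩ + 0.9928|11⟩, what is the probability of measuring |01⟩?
0.0144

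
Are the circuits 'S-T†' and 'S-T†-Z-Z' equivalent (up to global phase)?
Yes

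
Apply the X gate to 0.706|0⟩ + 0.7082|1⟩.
0.7082|0⟩ + 0.706|1⟩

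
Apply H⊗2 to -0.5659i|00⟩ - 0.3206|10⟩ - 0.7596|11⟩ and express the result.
(-0.5401 - 0.283i)|00⟩ + (0.2195 - 0.283i)|01⟩ + (0.5401 - 0.283i)|10⟩ + (-0.2195 - 0.283i)|11⟩

H⊗2 gives amp(|y⟩) = (1/2) Σ_x (−1)^(x·y) amp(|x⟩), where x·y is the number of positions in which both x and y have a 1.
|00⟩: (-0.5659i - 0.3206 - 0.7596)/2 = (-0.5401 - 0.283i)
|01⟩: (-0.5659i - 0.3206 + 0.7596)/2 = (0.2195 - 0.283i)
|10⟩: (-0.5659i + 0.3206 + 0.7596)/2 = (0.5401 - 0.283i)
|11⟩: (-0.5659i + 0.3206 - 0.7596)/2 = (-0.2195 - 0.283i)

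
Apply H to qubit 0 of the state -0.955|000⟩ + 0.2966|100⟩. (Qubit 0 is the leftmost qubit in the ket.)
-0.4656|000⟩ - 0.885|100⟩

H on qubit 0 mixes each pair of kets that differ only in qubit 0: amplitudes (a, b) of (|…0…⟩, |…1…⟩) become ((a + b)/√2, (a − b)/√2). Kets absent from the input have amplitude 0.
(|000⟩, |100⟩): (a, b) = (-0.955, 0.2966) → (-0.4656, -0.885)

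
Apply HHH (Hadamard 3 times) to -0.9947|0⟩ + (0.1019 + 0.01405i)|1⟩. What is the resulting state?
(-0.6313 + 0.009935i)|0⟩ + (-0.7754 - 0.009935i)|1⟩

H² = I, so H^3 = H: a single Hadamard. With (a, b) = (-0.9947, (0.1019 + 0.01405i)), H gives ((a + b)/√2, (a − b)/√2) = ((-0.6313 + 0.009935i), (-0.7754 - 0.009935i)).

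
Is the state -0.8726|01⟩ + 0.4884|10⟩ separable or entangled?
Entangled

Writing the state as a|00⟩ + b|01⟩ + c|10⟩ + d|11⟩, it is a product state iff ad − bc = 0.
Here (a, b, c, d) = (0, -0.8726, 0.4884, 0): ad − bc = (0)(0) − (-0.8726)(0.4884) = 0.4262 ≠ 0, so the state is entangled.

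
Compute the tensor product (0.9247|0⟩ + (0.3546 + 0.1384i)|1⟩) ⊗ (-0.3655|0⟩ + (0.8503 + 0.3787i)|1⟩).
-0.338|00⟩ + (0.7863 + 0.3502i)|01⟩ + (-0.1296 - 0.05059i)|10⟩ + (0.2491 + 0.252i)|11⟩

amp(|b₁b₂…⟩) = product of the factor amplitudes for bits b₁, b₂, …; only kets whose every factor amplitude is nonzero survive.
|00⟩: (0.9247)(-0.3655) = -0.338
|01⟩: (0.9247)(0.8503 + 0.3787i) = (0.7863 + 0.3502i)
|10⟩: (0.3546 + 0.1384i)(-0.3655) = (-0.1296 - 0.05059i)
|11⟩: (0.3546 + 0.1384i)(0.8503 + 0.3787i) = (0.2491 + 0.252i)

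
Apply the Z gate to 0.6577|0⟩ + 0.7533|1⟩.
0.6577|0⟩ - 0.7533|1⟩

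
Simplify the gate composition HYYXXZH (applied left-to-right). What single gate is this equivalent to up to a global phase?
X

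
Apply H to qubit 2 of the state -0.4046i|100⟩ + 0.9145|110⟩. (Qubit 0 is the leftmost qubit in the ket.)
-0.2861i|100⟩ - 0.2861i|101⟩ + 0.6466|110⟩ + 0.6466|111⟩

H on qubit 2 mixes each pair of kets that differ only in qubit 2: amplitudes (a, b) of (|…0…⟩, |…1…⟩) become ((a + b)/√2, (a − b)/√2). Kets absent from the input have amplitude 0.
(|100⟩, |101⟩): (a, b) = (-0.4046i, 0) → (-0.2861i, -0.2861i)
(|110⟩, |111⟩): (a, b) = (0.9145, 0) → (0.6466, 0.6466)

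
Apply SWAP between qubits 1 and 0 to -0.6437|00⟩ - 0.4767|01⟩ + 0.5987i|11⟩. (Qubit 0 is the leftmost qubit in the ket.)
-0.6437|00⟩ - 0.4767|10⟩ + 0.5987i|11⟩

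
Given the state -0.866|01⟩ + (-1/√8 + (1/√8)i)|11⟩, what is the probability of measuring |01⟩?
0.75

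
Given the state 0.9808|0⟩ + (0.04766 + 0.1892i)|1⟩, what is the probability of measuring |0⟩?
0.962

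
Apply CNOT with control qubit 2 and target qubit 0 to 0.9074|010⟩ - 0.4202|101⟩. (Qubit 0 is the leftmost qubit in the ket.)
-0.4202|001⟩ + 0.9074|010⟩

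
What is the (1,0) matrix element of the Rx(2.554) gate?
-0.9572i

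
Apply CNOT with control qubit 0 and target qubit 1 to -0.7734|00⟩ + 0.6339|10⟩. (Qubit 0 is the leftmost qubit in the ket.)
-0.7734|00⟩ + 0.6339|11⟩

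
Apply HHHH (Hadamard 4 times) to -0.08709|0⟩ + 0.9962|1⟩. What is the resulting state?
-0.08709|0⟩ + 0.9962|1⟩

H² = I, so an even number of Hadamards cancels: H^4 = I and the state is unchanged.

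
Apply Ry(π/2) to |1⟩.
-1/√2|0⟩ + 1/√2|1⟩

Ry(π/2) = [[cos(θ/2), −sin(θ/2)], [sin(θ/2), cos(θ/2)]]; θ = π/2, cos(θ/2) ≈ 0.707107, sin(θ/2) ≈ 0.707107.
With a = amp(|0⟩) = 0 and b = amp(|1⟩) = 1:
new amp(|0⟩) = (0.707107)·a + (-0.707107)·b = -1/√2
new amp(|1⟩) = (0.707107)·a + (0.707107)·b = 1/√2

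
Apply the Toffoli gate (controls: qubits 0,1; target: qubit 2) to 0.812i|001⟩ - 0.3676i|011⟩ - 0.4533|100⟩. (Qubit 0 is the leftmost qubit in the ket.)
0.812i|001⟩ - 0.3676i|011⟩ - 0.4533|100⟩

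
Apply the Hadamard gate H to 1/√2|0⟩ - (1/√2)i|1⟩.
(1/2 - (1/2)i)|0⟩ + (1/2 + (1/2)i)|1⟩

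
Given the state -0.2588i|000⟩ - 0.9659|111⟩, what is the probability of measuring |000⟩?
0.06698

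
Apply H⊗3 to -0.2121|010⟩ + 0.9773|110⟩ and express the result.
0.2705|000⟩ + 0.2705|001⟩ - 0.2705|010⟩ - 0.2705|011⟩ - 0.4205|100⟩ - 0.4205|101⟩ + 0.4205|110⟩ + 0.4205|111⟩

H⊗3 gives amp(|y⟩) = (1/2√2) Σ_x (−1)^(x·y) amp(|x⟩), where x·y is the number of positions in which both x and y have a 1.
|000⟩: (-0.2121 + 0.9773)/(2√2) = 0.2705
|001⟩: (-0.2121 + 0.9773)/(2√2) = 0.2705
|010⟩: (0.2121 - 0.9773)/(2√2) = -0.2705
|011⟩: (0.2121 - 0.9773)/(2√2) = -0.2705
|100⟩: (-0.2121 - 0.9773)/(2√2) = -0.4205
|101⟩: (-0.2121 - 0.9773)/(2√2) = -0.4205
|110⟩: (0.2121 + 0.9773)/(2√2) = 0.4205
|111⟩: (0.2121 + 0.9773)/(2√2) = 0.4205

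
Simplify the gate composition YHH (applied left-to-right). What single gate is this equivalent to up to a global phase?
Y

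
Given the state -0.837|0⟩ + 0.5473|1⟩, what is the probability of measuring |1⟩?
0.2995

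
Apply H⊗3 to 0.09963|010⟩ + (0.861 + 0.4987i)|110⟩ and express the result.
(0.3396 + 0.1763i)|000⟩ + (0.3396 + 0.1763i)|001⟩ + (-0.3396 - 0.1763i)|010⟩ + (-0.3396 - 0.1763i)|011⟩ + (-0.2692 - 0.1763i)|100⟩ + (-0.2692 - 0.1763i)|101⟩ + (0.2692 + 0.1763i)|110⟩ + (0.2692 + 0.1763i)|111⟩

H⊗3 gives amp(|y⟩) = (1/2√2) Σ_x (−1)^(x·y) amp(|x⟩), where x·y is the number of positions in which both x and y have a 1.
|000⟩: (0.09963 + (0.861 + 0.4987i))/(2√2) = (0.3396 + 0.1763i)
|001⟩: (0.09963 + (0.861 + 0.4987i))/(2√2) = (0.3396 + 0.1763i)
|010⟩: (-0.09963 - (0.861 + 0.4987i))/(2√2) = (-0.3396 - 0.1763i)
|011⟩: (-0.09963 - (0.861 + 0.4987i))/(2√2) = (-0.3396 - 0.1763i)
|100⟩: (0.09963 - (0.861 + 0.4987i))/(2√2) = (-0.2692 - 0.1763i)
|101⟩: (0.09963 - (0.861 + 0.4987i))/(2√2) = (-0.2692 - 0.1763i)
|110⟩: (-0.09963 + (0.861 + 0.4987i))/(2√2) = (0.2692 + 0.1763i)
|111⟩: (-0.09963 + (0.861 + 0.4987i))/(2√2) = (0.2692 + 0.1763i)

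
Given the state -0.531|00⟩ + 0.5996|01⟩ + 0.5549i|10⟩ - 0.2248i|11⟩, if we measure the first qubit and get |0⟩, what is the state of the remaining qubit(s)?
-0.663|0⟩ + 0.7486|1⟩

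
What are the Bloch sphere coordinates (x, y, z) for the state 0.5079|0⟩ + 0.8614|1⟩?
(0.875, 0, -0.484)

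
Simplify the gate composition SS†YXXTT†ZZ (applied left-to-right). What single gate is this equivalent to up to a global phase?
Y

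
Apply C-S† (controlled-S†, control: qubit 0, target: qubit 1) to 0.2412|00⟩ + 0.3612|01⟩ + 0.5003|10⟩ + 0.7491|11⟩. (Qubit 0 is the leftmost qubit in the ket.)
0.2412|00⟩ + 0.3612|01⟩ + 0.5003|10⟩ - 0.7491i|11⟩

C-S† leaves the control-|0⟩ kets |00⟩, |01⟩ unchanged and applies S† to qubit 1 on the control-|1⟩ pair (|10⟩, |11⟩).
S† = [[1, 0], [0, -i]].
With a = amp(|10⟩) = 0.5003 and b = amp(|11⟩) = 0.7491:
new amp(|10⟩) = (1)·a = 0.5003
new amp(|11⟩) = (-i)·b = -0.7491i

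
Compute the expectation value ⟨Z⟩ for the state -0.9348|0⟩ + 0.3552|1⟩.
0.7477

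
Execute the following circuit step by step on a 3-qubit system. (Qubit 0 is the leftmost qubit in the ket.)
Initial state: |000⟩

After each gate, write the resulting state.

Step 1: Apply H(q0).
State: 1/√2|000⟩ + 1/√2|100⟩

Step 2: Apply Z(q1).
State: 1/√2|000⟩ + 1/√2|100⟩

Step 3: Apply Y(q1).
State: (1/√2)i|010⟩ + (1/√2)i|110⟩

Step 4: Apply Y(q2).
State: -1/√2|011⟩ - 1/√2|111⟩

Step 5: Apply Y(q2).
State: (1/√2)i|010⟩ + (1/√2)i|110⟩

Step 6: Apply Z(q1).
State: -(1/√2)i|010⟩ - (1/√2)i|110⟩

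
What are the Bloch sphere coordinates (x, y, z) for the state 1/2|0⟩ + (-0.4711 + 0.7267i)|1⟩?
(-0.4711, 0.7267, -0.5)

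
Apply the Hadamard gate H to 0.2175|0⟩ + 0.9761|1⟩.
0.844|0⟩ - 0.5364|1⟩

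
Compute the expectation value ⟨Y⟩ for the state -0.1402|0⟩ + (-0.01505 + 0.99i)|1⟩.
-0.2776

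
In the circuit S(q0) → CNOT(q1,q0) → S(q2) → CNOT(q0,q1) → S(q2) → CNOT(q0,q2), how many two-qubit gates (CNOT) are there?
3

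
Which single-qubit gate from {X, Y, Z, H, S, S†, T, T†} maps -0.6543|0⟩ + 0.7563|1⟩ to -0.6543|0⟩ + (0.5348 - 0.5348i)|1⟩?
T†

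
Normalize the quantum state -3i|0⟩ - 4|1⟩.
-0.6i|0⟩ - 0.8|1⟩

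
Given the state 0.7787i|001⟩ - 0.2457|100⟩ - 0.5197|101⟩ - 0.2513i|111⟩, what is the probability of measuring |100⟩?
0.06037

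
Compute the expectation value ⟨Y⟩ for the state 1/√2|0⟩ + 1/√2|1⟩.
0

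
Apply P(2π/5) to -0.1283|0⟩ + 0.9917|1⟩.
-0.1283|0⟩ + (0.3065 + 0.9432i)|1⟩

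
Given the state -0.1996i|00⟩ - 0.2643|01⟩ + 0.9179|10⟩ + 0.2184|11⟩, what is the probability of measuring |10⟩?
0.8425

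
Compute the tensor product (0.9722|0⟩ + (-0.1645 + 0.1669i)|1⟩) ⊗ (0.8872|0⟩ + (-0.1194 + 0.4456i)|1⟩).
0.8625|00⟩ + (-0.1161 + 0.4332i)|01⟩ + (-0.1459 + 0.1481i)|10⟩ + (-0.05473 - 0.09323i)|11⟩

amp(|b₁b₂…⟩) = product of the factor amplitudes for bits b₁, b₂, …; only kets whose every factor amplitude is nonzero survive.
|00⟩: (0.9722)(0.8872) = 0.8625
|01⟩: (0.9722)(-0.1194 + 0.4456i) = (-0.1161 + 0.4332i)
|10⟩: (-0.1645 + 0.1669i)(0.8872) = (-0.1459 + 0.1481i)
|11⟩: (-0.1645 + 0.1669i)(-0.1194 + 0.4456i) = (-0.05473 - 0.09323i)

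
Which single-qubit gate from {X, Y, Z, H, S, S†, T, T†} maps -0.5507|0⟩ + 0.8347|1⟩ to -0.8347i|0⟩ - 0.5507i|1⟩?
Y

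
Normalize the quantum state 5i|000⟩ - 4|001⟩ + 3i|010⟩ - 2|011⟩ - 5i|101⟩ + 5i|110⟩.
0.4903i|000⟩ - 0.3922|001⟩ + 0.2942i|010⟩ - 0.1961|011⟩ - 0.4903i|101⟩ + 0.4903i|110⟩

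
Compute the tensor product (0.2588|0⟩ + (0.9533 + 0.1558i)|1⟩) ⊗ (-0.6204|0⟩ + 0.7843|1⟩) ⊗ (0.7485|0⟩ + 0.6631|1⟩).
-0.1202|000⟩ - 0.1065|001⟩ + 0.1519|010⟩ + 0.1346|011⟩ + (-0.4427 - 0.07235i)|100⟩ + (-0.3922 - 0.06409i)|101⟩ + (0.5596 + 0.09146i)|110⟩ + (0.4958 + 0.08103i)|111⟩

amp(|b₁b₂…⟩) = product of the factor amplitudes for bits b₁, b₂, …; only kets whose every factor amplitude is nonzero survive.
|000⟩: (0.2588)(-0.6204)(0.7485) = -0.1202
|001⟩: (0.2588)(-0.6204)(0.6631) = -0.1065
|010⟩: (0.2588)(0.7843)(0.7485) = 0.1519
|011⟩: (0.2588)(0.7843)(0.6631) = 0.1346
|100⟩: (0.9533 + 0.1558i)(-0.6204)(0.7485) = (-0.4427 - 0.07235i)
|101⟩: (0.9533 + 0.1558i)(-0.6204)(0.6631) = (-0.3922 - 0.06409i)
|110⟩: (0.9533 + 0.1558i)(0.7843)(0.7485) = (0.5596 + 0.09146i)
|111⟩: (0.9533 + 0.1558i)(0.7843)(0.6631) = (0.4958 + 0.08103i)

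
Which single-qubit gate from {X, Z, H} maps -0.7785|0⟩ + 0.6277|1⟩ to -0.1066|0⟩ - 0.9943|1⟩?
H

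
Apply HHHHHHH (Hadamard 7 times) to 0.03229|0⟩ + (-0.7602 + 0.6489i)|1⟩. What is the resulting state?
(-0.5147 + 0.4588i)|0⟩ + (0.5604 - 0.4588i)|1⟩

H² = I, so H^7 = H: a single Hadamard. With (a, b) = (0.03229, (-0.7602 + 0.6489i)), H gives ((a + b)/√2, (a − b)/√2) = ((-0.5147 + 0.4588i), (0.5604 - 0.4588i)).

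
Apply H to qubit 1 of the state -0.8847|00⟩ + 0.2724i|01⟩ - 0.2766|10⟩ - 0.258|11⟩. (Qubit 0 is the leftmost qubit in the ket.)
(-0.6256 + 0.1926i)|00⟩ + (-0.6256 - 0.1926i)|01⟩ - 0.378|10⟩ - 0.01315|11⟩

H on qubit 1 mixes each pair of kets that differ only in qubit 1: amplitudes (a, b) of (|…0…⟩, |…1…⟩) become ((a + b)/√2, (a − b)/√2). Kets absent from the input have amplitude 0.
(|00⟩, |01⟩): (a, b) = (-0.8847, 0.2724i) → ((-0.6256 + 0.1926i), (-0.6256 - 0.1926i))
(|10⟩, |11⟩): (a, b) = (-0.2766, -0.258) → (-0.378, -0.01315)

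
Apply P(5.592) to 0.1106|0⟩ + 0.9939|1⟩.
0.1106|0⟩ + (0.7658 - 0.6336i)|1⟩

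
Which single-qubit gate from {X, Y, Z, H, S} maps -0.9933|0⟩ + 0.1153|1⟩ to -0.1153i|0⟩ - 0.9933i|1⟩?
Y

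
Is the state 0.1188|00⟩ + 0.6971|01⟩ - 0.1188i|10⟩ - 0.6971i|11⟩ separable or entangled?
Separable

Writing the state as a|00⟩ + b|01⟩ + c|10⟩ + d|11⟩, it is a product state iff ad − bc = 0.
Here (a, b, c, d) = (0.1188, 0.6971, -0.1188i, -0.6971i): ad − bc = (0.1188)(-0.6971i) − (0.6971)(-0.1188i) = 0, so the state is separable.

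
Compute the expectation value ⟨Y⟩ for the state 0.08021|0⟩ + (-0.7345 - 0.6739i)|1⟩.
-0.1081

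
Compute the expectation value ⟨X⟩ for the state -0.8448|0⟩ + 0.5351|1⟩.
-0.9041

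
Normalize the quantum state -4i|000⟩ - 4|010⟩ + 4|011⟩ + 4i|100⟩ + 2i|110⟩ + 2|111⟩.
-0.4714i|000⟩ - 0.4714|010⟩ + 0.4714|011⟩ + 0.4714i|100⟩ + 0.2357i|110⟩ + 0.2357|111⟩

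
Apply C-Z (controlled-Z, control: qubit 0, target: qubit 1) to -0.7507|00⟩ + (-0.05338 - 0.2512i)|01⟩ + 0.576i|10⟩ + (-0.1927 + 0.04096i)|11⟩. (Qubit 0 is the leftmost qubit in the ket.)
-0.7507|00⟩ + (-0.05338 - 0.2512i)|01⟩ + 0.576i|10⟩ + (0.1927 - 0.04096i)|11⟩

C-Z leaves the control-|0⟩ kets |00⟩, |01⟩ unchanged and applies Z to qubit 1 on the control-|1⟩ pair (|10⟩, |11⟩).
Z = [[1, 0], [0, -1]].
With a = amp(|10⟩) = 0.576i and b = amp(|11⟩) = (-0.1927 + 0.04096i):
new amp(|10⟩) = (1)·a = 0.576i
new amp(|11⟩) = (-1)·b = (0.1927 - 0.04096i)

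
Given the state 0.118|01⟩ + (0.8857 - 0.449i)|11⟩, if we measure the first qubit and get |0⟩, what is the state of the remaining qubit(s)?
|1⟩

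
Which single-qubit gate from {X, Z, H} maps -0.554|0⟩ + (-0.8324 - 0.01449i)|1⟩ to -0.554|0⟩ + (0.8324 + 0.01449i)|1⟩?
Z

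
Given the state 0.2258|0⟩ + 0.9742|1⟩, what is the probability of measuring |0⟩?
0.05099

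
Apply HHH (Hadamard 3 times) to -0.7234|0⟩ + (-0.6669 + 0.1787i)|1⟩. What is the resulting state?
(-0.9831 + 0.1264i)|0⟩ + (-0.03995 - 0.1264i)|1⟩

H² = I, so H^3 = H: a single Hadamard. With (a, b) = (-0.7234, (-0.6669 + 0.1787i)), H gives ((a + b)/√2, (a − b)/√2) = ((-0.9831 + 0.1264i), (-0.03995 - 0.1264i)).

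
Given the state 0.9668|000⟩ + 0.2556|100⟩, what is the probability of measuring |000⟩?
0.9347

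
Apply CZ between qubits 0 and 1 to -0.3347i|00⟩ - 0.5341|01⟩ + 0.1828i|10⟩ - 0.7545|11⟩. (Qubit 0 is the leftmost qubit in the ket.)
-0.3347i|00⟩ - 0.5341|01⟩ + 0.1828i|10⟩ + 0.7545|11⟩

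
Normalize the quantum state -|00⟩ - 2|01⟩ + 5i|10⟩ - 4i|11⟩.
-0.1474|00⟩ - 0.2949|01⟩ + 0.7372i|10⟩ - 0.5898i|11⟩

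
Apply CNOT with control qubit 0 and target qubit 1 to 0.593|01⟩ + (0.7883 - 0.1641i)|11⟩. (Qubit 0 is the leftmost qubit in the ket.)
0.593|01⟩ + (0.7883 - 0.1641i)|10⟩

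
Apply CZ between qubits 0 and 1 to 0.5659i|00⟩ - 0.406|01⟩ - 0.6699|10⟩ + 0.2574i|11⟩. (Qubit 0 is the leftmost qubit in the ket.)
0.5659i|00⟩ - 0.406|01⟩ - 0.6699|10⟩ - 0.2574i|11⟩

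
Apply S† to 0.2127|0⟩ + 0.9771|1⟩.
0.2127|0⟩ - 0.9771i|1⟩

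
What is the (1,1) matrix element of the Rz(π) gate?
i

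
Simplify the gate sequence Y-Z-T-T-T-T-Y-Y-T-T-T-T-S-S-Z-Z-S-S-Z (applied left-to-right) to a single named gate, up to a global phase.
Y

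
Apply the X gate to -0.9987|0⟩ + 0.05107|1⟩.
0.05107|0⟩ - 0.9987|1⟩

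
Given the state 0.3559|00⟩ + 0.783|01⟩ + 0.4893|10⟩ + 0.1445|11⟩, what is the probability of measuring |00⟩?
0.1267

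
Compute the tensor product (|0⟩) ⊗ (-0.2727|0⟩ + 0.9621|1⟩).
-0.2727|00⟩ + 0.9621|01⟩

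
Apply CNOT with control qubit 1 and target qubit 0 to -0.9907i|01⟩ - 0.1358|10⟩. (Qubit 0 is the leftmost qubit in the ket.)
-0.1358|10⟩ - 0.9907i|11⟩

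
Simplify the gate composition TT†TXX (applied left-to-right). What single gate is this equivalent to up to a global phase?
T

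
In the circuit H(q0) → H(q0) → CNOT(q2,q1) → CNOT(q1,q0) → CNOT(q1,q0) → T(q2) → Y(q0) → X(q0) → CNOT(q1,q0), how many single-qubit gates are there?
5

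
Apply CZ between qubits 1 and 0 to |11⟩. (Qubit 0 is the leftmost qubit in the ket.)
-|11⟩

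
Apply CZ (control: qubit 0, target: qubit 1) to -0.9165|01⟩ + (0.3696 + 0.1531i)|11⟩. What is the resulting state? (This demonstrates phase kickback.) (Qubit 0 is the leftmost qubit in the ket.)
-0.9165|01⟩ + (-0.3696 - 0.1531i)|11⟩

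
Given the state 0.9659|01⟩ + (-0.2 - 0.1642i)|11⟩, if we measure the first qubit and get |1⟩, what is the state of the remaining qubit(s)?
(-0.7729 - 0.6345i)|1⟩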